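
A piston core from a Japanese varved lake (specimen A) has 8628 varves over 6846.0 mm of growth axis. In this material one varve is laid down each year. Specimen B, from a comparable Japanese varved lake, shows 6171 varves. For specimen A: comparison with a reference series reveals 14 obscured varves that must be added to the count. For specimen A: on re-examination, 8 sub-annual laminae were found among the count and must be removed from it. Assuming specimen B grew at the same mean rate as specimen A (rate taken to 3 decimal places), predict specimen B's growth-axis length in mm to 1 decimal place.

4893.6 mm

Specimen A: correcting the raw count gives 8628 − 8 + 14 = 8634 true varves.
A: Extension rate ≈ 6846.0 / 8634 = 0.793 mm per year.
B's length ≈ 0.793 × 6171 = 4893.6 mm.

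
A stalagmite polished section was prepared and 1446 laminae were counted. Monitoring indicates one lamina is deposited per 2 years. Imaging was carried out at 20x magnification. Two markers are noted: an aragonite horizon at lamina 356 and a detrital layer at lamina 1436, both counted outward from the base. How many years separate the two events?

The two markers are separated by 1436 − 356 = 1080 laminae.
Multiplying by 2 years per lamina: 1080 × 2 = 2160 years.

2160 yr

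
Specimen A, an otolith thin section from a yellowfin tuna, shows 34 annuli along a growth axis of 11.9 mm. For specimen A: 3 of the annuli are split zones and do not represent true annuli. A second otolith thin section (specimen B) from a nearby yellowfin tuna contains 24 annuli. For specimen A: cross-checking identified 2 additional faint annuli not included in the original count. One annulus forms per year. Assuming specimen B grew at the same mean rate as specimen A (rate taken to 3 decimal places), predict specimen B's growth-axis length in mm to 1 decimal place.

Specimen A: true annulus count = 34 − 3 + 2 = 33.
A: 11.9 mm over 33 years gives 11.9 / 33 ≈ 0.361 mm per year.
B's length ≈ 0.361 × 24 = 8.7 mm.

8.7 mm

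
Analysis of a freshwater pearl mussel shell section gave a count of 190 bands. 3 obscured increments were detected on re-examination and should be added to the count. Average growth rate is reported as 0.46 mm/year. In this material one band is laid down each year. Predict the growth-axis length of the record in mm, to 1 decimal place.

88.8 mm

After corrections the count is 190 + 3 = 193 bands.
Predicted length = 0.46 mm/year × 193 years = 88.8 mm.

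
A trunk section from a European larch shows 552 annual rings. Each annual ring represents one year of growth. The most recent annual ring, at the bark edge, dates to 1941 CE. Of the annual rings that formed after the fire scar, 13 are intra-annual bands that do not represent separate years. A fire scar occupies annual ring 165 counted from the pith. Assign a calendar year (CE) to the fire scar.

1567 CE

The fire scar sits at annual ring 165 from the pith, so 552 − 165 = 387 annual rings formed after it.
Removing the 13 false annual rings leaves 387 − 13 = 374 true annual rings beyond the fire scar.
Counting back 374 years from 1941 CE places the fire scar in 1941 − 374 = 1567 CE.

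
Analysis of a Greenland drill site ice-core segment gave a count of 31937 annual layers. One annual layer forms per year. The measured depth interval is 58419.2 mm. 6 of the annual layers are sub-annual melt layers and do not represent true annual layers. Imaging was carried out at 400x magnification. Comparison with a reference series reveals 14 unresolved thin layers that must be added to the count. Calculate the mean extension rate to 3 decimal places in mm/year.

Adjusted count: 31937 − 6 + 14 = 31945 annual layers.
58419.2 mm over 31945 years gives 58419.2 / 31945 ≈ 1.829 mm/year.

1.829 mm/year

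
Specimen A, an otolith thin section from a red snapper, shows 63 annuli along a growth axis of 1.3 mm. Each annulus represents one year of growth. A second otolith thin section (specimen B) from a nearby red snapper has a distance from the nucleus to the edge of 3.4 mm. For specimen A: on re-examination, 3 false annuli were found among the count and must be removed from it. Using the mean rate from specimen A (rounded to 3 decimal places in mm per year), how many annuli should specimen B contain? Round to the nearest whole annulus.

Specimen A: adjusted count: 63 − 3 = 60 annuli.
A: Mean rate = 1.3 mm / 60 years ≈ 0.022 mm/year.
B spans 3.4 / 0.022 = 154.55 years ≈ 155 annuli.

155 annuli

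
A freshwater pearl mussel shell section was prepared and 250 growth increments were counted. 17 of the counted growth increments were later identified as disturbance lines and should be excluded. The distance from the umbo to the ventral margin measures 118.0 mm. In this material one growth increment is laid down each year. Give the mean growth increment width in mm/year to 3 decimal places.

True growth increment count = 250 − 17 = 233.
118.0 mm over 233 years gives 118.0 / 233 ≈ 0.506 mm/year.

0.506 mm/year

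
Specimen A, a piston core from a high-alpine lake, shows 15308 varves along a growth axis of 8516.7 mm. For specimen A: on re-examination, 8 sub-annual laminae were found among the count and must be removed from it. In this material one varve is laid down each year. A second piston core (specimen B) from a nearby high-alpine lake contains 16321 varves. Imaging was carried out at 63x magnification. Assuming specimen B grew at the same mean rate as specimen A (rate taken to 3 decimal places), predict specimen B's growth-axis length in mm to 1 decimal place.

9090.8 mm

Specimen A: true varve count = 15308 − 8 = 15300.
A: Mean rate = 8516.7 mm / 15300 years ≈ 0.557 mm per year.
For B, 0.557 mm/year × 16321 years = 9090.8 mm.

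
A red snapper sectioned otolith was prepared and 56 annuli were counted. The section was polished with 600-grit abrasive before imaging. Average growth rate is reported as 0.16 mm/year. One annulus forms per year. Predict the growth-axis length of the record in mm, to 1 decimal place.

The record spans 56 years at 0.16 mm per year.
56 years at 0.16 mm/year gives 0.16 × 56 = 9.0 mm.

9.0 mm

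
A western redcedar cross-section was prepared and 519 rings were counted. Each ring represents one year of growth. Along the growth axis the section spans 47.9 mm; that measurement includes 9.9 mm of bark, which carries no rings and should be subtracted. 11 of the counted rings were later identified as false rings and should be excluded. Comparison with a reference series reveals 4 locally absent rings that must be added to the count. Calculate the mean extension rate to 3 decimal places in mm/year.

Correcting the raw count gives 519 − 11 + 4 = 512 true rings.
The growth record spans 47.9 − 9.9 = 38.0 mm.
Mean rate = 38.0 mm / 512 years ≈ 0.074 mm/year.

0.074 mm/year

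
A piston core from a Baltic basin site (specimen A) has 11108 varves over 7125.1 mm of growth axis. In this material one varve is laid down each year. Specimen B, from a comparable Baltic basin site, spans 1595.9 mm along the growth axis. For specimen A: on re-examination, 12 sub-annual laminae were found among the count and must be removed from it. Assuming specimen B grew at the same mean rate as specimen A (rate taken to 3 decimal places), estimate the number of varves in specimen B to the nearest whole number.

Specimen A: adjusted count: 11108 − 12 = 11096 varves.
A: Extension rate ≈ 7125.1 / 11096 = 0.642 mm/yr.
B spans 1595.9 / 0.642 = 2485.83 years ≈ 2486 varves.

2486 varves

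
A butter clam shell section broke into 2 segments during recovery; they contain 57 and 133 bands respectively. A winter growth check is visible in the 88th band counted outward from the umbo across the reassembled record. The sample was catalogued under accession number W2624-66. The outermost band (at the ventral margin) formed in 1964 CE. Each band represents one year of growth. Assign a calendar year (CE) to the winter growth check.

1862 CE

Total bands = 57 + 133 = 190.
190 − 88 = 102 bands lie beyond the winter growth check toward the ventral margin.
Counting back 102 years from 1964 CE places the winter growth check in 1964 − 102 = 1862 CE.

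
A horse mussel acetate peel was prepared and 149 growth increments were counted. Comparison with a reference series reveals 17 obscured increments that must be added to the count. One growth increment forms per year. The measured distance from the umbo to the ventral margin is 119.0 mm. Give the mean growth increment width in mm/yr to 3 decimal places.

Correcting the raw count gives 149 + 17 = 166 true growth increments.
119.0 mm over 166 years gives 119.0 / 166 ≈ 0.717 mm/yr.

0.717 mm/yr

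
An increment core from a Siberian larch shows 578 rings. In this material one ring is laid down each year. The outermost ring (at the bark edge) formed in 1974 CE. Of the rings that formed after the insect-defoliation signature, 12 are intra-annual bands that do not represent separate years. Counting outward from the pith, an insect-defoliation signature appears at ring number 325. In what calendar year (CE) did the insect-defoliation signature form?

1733 CE

The insect-defoliation signature sits at ring 325 from the pith, so 578 − 325 = 253 rings formed after it.
Removing the 12 false rings leaves 253 − 12 = 241 true rings beyond the insect-defoliation signature.
1974 − 241 = 1733 CE.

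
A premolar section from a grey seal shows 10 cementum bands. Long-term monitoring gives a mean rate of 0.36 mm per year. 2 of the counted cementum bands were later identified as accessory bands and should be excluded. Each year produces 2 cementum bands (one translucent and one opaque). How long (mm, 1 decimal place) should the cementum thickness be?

True cementum band count = 10 − 2 = 8.
With 2 cementum bands per year, 8 / 2 = 4 years.
4 years at 0.36 mm/year gives 0.36 × 4 = 1.4 mm.

1.4 mm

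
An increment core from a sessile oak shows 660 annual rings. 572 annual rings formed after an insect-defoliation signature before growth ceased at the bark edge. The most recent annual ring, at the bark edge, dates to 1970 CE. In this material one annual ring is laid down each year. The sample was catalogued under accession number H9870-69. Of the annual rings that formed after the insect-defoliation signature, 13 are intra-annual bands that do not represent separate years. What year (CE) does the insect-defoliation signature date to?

572 annual rings formed after the insect-defoliation signature.
Removing the 13 false annual rings leaves 572 − 13 = 559 true annual rings beyond the insect-defoliation signature.
1970 − 559 = 1411 CE.

1411 CE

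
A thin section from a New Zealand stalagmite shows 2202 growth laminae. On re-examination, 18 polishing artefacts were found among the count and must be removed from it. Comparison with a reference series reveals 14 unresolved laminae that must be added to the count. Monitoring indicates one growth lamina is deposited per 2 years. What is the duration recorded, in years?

4396 yr

True growth lamina count = 2202 − 18 + 14 = 2198.
At 2 years per growth lamina, 2198 × 2 = 4396 years.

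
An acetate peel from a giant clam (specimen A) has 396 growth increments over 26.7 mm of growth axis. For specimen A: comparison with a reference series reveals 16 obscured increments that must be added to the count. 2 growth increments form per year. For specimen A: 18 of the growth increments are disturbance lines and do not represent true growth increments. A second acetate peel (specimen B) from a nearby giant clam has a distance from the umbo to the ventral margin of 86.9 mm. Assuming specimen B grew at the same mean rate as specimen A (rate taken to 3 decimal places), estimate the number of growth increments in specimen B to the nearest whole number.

Specimen A: true growth increment count = 396 − 18 + 16 = 394.
Specimen A: 394 growth increments at 2 per year is 394 / 2 = 197 years.
A: 26.7 mm over 197 years gives 26.7 / 197 ≈ 0.136 mm/yr.
B spans 86.9 / 0.136 = 638.97 years; at 2 growth increments per year that is 638.97 × 2 ≈ 1278 growth increments.

1278 growth increments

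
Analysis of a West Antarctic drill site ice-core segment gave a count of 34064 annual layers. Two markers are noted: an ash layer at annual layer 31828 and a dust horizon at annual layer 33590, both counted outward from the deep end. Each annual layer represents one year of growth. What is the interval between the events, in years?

Separation: 33590 − 31828 = 1762 annual layers.
At one annual layer per year, 1762 years elapsed between them.

1762 yr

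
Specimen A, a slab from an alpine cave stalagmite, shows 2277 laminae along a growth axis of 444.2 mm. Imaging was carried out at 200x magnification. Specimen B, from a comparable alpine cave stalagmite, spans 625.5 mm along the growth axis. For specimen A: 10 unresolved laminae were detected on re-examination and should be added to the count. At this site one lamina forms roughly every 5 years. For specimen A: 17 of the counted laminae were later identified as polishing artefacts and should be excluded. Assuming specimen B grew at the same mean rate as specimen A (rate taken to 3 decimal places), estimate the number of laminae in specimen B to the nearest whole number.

Specimen A: after corrections the count is 2277 − 17 + 10 = 2270 laminae.
Specimen A: 2270 laminae at 5 years each span 2270 × 5 = 11350 years.
A: 444.2 mm over 11350 years gives 444.2 / 11350 ≈ 0.039 mm/yr.
B spans 625.5 / 0.039 = 16038.46 years; at 5 years per lamina that is 16038.46 / 5 ≈ 3208 laminae.

3208 laminae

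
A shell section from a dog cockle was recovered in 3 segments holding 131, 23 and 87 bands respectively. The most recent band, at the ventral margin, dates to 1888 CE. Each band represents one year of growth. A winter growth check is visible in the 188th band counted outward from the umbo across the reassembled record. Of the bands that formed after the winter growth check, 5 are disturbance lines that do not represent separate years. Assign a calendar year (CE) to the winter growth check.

Total bands = 131 + 23 + 87 = 241.
Between band 188 and the ventral margin there are 241 − 188 = 53 bands.
53 − 5 false = 48 true bands after the winter growth check.
1888 − 48 = 1840 CE.

1840 CE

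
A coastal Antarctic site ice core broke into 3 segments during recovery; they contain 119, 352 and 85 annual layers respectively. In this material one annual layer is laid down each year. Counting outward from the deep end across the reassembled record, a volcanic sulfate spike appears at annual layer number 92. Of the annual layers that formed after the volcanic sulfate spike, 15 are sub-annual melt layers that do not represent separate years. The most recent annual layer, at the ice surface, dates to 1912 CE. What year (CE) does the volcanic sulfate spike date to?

Total annual layers = 119 + 352 + 85 = 556.
556 − 92 = 464 annual layers lie beyond the volcanic sulfate spike toward the ice surface.
Excluding 15 false annual layers: 464 − 15 = 449.
1912 − 449 = 1463 CE.

1463 CE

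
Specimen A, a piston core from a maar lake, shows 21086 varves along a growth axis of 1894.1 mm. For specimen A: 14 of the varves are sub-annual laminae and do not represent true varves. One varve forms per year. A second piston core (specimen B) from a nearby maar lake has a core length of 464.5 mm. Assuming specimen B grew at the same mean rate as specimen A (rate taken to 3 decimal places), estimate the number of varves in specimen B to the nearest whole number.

5161 varves

Specimen A: after corrections the count is 21086 − 14 = 21072 varves.
A: Mean rate = 1894.1 mm / 21072 years ≈ 0.090 mm per year.
For B, 464.5 / 0.090 = 5161.11 years ≈ 5161 varves.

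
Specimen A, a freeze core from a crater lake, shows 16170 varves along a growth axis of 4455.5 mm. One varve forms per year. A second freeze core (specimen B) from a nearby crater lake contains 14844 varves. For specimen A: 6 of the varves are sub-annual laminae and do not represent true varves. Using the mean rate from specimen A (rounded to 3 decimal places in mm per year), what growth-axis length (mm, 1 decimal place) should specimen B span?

4096.9 mm

Specimen A: after corrections the count is 16170 − 6 = 16164 varves.
A: Mean rate = 4455.5 mm / 16164 years ≈ 0.276 mm/year.
Length of B = 0.276 × 14844 = 4096.9 mm.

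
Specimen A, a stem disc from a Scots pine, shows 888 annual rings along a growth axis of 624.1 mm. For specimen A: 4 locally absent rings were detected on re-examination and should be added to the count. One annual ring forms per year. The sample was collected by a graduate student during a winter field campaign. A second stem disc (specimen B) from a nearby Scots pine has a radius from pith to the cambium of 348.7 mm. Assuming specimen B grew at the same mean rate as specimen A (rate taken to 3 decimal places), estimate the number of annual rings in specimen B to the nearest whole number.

Specimen A: true annual ring count = 888 + 4 = 892.
A: Mean rate = 624.1 mm / 892 years ≈ 0.700 mm/year.
For B, 348.7 / 0.700 = 498.14 years ≈ 498 annual rings.

498 annual rings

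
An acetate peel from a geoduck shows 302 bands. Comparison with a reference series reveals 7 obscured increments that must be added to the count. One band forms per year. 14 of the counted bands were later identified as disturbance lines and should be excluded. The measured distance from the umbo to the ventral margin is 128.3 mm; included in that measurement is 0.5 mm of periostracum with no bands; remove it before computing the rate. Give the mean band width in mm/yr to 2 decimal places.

True band count = 302 − 14 + 7 = 295.
The growth record spans 128.3 − 0.5 = 127.8 mm.
127.8 mm over 295 years gives 127.8 / 295 ≈ 0.43 mm/yr.

0.43 mm/yr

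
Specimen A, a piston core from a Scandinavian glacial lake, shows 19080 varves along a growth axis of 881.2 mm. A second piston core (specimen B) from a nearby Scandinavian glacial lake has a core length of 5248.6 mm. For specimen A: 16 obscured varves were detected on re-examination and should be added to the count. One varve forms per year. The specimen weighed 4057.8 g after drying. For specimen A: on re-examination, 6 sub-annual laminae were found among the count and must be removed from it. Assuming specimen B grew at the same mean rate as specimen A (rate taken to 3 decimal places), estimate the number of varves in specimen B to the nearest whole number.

114100 varves

Specimen A: correcting the raw count gives 19080 − 6 + 16 = 19090 true varves.
A: Mean rate = 881.2 mm / 19090 years ≈ 0.046 mm/yr.
B spans 5248.6 / 0.046 = 114100.00 years ≈ 114100 varves.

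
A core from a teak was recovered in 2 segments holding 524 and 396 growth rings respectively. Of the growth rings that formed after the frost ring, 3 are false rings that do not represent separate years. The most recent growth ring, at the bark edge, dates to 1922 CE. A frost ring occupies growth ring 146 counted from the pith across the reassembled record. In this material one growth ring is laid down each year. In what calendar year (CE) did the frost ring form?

Total growth rings = 524 + 396 = 920.
The frost ring sits at growth ring 146 from the pith, so 920 − 146 = 774 growth rings formed after it.
Removing the 3 false growth rings leaves 774 − 3 = 771 true growth rings beyond the frost ring.
Counting back 771 years from 1922 CE places the frost ring in 1922 − 771 = 1151 CE.

1151 CE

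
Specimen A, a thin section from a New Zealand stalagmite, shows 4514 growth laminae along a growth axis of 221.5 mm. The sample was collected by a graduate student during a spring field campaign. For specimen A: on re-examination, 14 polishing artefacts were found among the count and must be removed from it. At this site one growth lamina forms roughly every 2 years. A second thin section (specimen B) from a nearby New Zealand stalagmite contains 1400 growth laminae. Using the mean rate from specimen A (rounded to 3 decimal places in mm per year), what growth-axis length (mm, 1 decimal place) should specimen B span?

Specimen A: true growth lamina count = 4514 − 14 = 4500.
Specimen A: 4500 growth laminae at 2 years each span 4500 × 2 = 9000 years.
A: Extension rate ≈ 221.5 / 9000 = 0.025 mm per year.
Specimen B: multiplying by 2 years per growth lamina: 1400 × 2 = 2800 years. Length of B = 0.025 × 2800 = 70.0 mm.

70.0 mm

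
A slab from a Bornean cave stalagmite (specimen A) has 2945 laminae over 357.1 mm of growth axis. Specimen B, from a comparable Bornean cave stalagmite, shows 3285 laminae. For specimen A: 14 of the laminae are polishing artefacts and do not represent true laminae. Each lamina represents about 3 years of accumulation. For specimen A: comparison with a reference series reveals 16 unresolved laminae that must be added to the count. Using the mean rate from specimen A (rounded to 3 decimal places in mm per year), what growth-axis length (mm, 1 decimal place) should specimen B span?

394.2 mm

Specimen A: correcting the raw count gives 2945 − 14 + 16 = 2947 true laminae.
Specimen A: multiplying by 3 years per lamina: 2947 × 3 = 8841 years.
A: 357.1 mm over 8841 years gives 357.1 / 8841 ≈ 0.040 mm/year.
Specimen B: at 3 years per lamina, 3285 × 3 = 9855 years. B's length ≈ 0.040 × 9855 = 394.2 mm.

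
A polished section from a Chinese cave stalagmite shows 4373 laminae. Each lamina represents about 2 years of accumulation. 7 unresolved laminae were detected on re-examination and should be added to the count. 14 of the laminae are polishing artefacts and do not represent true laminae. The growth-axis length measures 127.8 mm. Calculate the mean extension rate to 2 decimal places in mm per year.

0.01 mm per year

True lamina count = 4373 − 14 + 7 = 4366.
Multiplying by 2 years per lamina: 4366 × 2 = 8732 years.
127.8 mm over 8732 years gives 127.8 / 8732 ≈ 0.01 mm per year.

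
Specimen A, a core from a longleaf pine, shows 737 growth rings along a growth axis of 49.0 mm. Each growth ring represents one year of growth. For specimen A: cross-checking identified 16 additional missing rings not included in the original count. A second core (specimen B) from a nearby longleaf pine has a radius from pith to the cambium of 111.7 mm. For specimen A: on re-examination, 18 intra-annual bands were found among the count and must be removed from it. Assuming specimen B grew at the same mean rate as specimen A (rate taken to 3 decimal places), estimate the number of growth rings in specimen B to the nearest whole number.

1667 growth rings

Specimen A: correcting the raw count gives 737 − 18 + 16 = 735 true growth rings.
A: 49.0 mm over 735 years gives 49.0 / 735 ≈ 0.067 mm/year.
Specimen B: 111.7 mm / 0.067 mm per year = 1667.16 years ≈ 1667 growth rings.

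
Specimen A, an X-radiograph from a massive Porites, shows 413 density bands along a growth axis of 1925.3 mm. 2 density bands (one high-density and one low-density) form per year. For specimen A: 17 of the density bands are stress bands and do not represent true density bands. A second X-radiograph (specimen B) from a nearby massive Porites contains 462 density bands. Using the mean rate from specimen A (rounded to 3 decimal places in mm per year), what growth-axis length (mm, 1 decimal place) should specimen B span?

Specimen A: after corrections the count is 413 − 17 = 396 density bands.
Specimen A: 396 density bands at 2 per year is 396 / 2 = 198 years.
A: 1925.3 mm over 198 years gives 1925.3 / 198 ≈ 9.724 mm/yr.
Specimen B: with 2 density bands per year, 462 / 2 = 231 years. Length of B = 9.724 × 231 = 2246.2 mm.

2246.2 mm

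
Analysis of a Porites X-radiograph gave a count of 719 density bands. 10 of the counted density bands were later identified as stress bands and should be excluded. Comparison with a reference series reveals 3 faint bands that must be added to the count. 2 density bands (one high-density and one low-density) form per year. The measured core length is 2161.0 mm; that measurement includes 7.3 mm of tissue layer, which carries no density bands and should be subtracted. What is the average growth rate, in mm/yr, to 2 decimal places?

Correcting the raw count gives 719 − 10 + 3 = 712 true density bands.
712 density bands at 2 per year is 712 / 2 = 356 years.
Removing the 7.3 mm offcut leaves 2161.0 − 7.3 = 2153.7 mm.
Extension rate ≈ 2153.7 / 356 = 6.05 mm/yr.

6.05 mm/yr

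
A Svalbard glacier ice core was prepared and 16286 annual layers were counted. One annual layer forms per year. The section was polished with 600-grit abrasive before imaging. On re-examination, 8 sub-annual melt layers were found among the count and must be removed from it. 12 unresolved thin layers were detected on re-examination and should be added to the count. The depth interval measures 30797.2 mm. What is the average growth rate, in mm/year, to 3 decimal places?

1.891 mm/year

Correcting the raw count gives 16286 − 8 + 12 = 16290 true annual layers.
Mean rate = 30797.2 mm / 16290 years ≈ 1.891 mm/year.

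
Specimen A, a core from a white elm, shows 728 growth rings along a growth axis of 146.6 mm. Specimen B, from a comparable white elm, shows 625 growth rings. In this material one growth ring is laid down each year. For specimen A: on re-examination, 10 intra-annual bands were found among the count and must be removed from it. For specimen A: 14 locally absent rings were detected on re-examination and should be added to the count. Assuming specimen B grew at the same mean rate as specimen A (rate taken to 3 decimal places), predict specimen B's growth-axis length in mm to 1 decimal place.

125.0 mm

Specimen A: true growth ring count = 728 − 10 + 14 = 732.
A: Mean rate = 146.6 mm / 732 years ≈ 0.200 mm per year.
For B, 0.200 mm/year × 625 years = 125.0 mm.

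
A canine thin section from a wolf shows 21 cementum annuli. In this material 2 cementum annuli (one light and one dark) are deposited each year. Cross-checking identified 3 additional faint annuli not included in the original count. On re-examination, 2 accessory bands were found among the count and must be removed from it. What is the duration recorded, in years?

11 yr

True cementum annulus count = 21 − 2 + 3 = 22.
With 2 cementum annuli per year, 22 / 2 = 11 years.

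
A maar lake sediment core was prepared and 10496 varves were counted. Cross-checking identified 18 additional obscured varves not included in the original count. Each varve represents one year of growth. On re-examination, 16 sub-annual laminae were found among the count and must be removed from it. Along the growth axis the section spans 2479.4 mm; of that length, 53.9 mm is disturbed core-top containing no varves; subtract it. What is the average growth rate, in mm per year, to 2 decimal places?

0.23 mm per year

Adjusted count: 10496 − 16 + 18 = 10498 varves.
Net length = 2479.4 − 53.9 = 2425.5 mm.
Mean rate = 2425.5 mm / 10498 years ≈ 0.23 mm per year.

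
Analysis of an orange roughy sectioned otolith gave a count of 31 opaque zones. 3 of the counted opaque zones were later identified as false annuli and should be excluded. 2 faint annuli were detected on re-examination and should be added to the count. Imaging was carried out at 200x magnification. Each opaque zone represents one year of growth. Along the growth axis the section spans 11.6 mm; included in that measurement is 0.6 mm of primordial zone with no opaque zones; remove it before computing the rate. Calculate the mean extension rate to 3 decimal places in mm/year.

True opaque zone count = 31 − 3 + 2 = 30.
Removing the 0.6 mm offcut leaves 11.6 − 0.6 = 11.0 mm.
11.0 mm over 30 years gives 11.0 / 30 ≈ 0.367 mm/year.

0.367 mm/year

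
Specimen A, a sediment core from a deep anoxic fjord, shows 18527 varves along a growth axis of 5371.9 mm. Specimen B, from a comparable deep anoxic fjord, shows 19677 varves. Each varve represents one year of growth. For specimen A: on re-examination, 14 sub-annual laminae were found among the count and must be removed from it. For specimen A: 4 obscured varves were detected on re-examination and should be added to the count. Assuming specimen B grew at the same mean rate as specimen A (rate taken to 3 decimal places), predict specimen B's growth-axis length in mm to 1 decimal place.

5706.3 mm

Specimen A: adjusted count: 18527 − 14 + 4 = 18517 varves.
A: 5371.9 mm over 18517 years gives 5371.9 / 18517 ≈ 0.290 mm/yr.
B's length ≈ 0.290 × 19677 = 5706.3 mm.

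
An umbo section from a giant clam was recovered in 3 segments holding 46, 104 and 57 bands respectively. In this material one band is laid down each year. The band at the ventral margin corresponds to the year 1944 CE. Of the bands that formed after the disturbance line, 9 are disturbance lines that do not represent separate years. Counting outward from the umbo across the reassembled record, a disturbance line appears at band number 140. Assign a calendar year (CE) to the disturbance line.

1886 CE

Total bands = 46 + 104 + 57 = 207.
207 − 140 = 67 bands lie beyond the disturbance line toward the ventral margin.
67 − 9 false = 58 true bands after the disturbance line.
1944 − 58 = 1886 CE.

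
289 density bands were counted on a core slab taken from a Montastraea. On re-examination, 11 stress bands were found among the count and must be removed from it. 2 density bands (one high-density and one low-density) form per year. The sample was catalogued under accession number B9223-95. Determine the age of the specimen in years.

139 years

Correcting the raw count gives 289 − 11 = 278 true density bands.
278 density bands at 2 per year is 278 / 2 = 139 years.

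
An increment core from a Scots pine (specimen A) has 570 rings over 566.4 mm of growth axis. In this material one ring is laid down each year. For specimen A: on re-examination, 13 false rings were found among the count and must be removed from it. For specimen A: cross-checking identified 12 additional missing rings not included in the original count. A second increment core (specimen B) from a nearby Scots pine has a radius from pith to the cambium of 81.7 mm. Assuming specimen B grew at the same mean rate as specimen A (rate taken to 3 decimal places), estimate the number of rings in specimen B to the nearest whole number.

Specimen A: true ring count = 570 − 13 + 12 = 569.
A: Mean rate = 566.4 mm / 569 years ≈ 0.995 mm/yr.
For B, 81.7 / 0.995 = 82.11 years ≈ 82 rings.

82 rings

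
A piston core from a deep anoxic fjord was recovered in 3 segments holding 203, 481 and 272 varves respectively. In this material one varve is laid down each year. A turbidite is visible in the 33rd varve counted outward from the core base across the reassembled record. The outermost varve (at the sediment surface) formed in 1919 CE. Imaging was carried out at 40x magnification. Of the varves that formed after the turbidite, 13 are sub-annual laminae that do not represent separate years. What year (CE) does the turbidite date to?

Total varves = 203 + 481 + 272 = 956.
Between varve 33 and the sediment surface there are 956 − 33 = 923 varves.
Excluding 13 false varves: 923 − 13 = 910.
The varve at the sediment surface is 1919 CE, so the turbidite dates to 1919 − 910 = 1009 CE.

1009 CE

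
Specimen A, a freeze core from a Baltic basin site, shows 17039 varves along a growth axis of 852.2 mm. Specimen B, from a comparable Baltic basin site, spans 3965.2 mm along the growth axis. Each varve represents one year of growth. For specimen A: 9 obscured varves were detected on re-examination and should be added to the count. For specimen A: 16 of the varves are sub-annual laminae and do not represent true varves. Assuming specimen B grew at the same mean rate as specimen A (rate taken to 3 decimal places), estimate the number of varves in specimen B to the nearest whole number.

79304 varves

Specimen A: after corrections the count is 17039 − 16 + 9 = 17032 varves.
A: Mean rate = 852.2 mm / 17032 years ≈ 0.050 mm/yr.
B spans 3965.2 / 0.050 = 79304.00 years ≈ 79304 varves.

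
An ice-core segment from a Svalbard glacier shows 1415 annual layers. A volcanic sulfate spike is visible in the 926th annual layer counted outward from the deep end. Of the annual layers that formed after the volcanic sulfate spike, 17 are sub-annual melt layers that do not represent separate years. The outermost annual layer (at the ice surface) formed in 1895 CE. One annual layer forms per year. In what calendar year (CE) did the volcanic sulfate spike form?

The volcanic sulfate spike sits at annual layer 926 from the deep end, so 1415 − 926 = 489 annual layers formed after it.
Excluding 17 false annual layers: 489 − 17 = 472.
Counting back 472 years from 1895 CE places the volcanic sulfate spike in 1895 − 472 = 1423 CE.

1423 CE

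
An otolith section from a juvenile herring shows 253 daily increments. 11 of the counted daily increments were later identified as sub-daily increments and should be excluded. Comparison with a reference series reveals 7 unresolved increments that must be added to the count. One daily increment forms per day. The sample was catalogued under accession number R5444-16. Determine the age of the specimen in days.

After corrections the count is 253 − 11 + 7 = 249 daily increments.
With a one-to-one daily increment periodicity this is 249 days.

249 d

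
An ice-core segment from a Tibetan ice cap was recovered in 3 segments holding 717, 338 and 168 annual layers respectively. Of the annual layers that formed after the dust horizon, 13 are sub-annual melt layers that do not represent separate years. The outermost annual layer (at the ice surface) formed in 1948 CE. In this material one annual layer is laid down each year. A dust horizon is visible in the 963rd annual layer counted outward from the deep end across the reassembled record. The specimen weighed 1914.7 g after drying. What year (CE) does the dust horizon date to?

1701 CE

Total annual layers = 717 + 338 + 168 = 1223.
The dust horizon sits at annual layer 963 from the deep end, so 1223 − 963 = 260 annual layers formed after it.
260 − 13 false = 247 true annual layers after the dust horizon.
1948 − 247 = 1701 CE.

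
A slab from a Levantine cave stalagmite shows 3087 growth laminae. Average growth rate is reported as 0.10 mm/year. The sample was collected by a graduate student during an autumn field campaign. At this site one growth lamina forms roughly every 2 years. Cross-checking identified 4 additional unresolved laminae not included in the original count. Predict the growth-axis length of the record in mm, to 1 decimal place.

Correcting the raw count gives 3087 + 4 = 3091 true growth laminae.
3091 growth laminae at 2 years each span 3091 × 2 = 6182 years.
Length ≈ 0.10 × 6182 = 618.2 mm.

618.2 mm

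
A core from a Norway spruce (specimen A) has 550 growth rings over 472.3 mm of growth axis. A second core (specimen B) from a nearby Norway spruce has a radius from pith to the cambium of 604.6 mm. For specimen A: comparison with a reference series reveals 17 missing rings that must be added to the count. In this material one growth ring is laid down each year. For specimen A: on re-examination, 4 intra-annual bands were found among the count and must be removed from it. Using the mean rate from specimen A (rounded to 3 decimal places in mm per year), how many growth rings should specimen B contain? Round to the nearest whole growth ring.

Specimen A: after corrections the count is 550 − 4 + 17 = 563 growth rings.
A: Mean rate = 472.3 mm / 563 years ≈ 0.839 mm/yr.
For B, 604.6 / 0.839 = 720.62 years ≈ 721 growth rings.

721 growth rings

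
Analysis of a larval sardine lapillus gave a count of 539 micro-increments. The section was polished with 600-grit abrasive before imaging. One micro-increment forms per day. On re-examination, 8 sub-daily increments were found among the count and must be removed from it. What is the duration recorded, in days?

Correcting the raw count gives 539 − 8 = 531 true micro-increments.
At one micro-increment per day, that is 531 days.

531 days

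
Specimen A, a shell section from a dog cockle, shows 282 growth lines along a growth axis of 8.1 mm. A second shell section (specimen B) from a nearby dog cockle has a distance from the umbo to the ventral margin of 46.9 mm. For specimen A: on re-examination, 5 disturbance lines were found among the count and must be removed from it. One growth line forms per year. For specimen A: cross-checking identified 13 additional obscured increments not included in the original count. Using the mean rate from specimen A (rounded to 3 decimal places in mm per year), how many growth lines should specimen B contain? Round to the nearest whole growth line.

Specimen A: correcting the raw count gives 282 − 5 + 13 = 290 true growth lines.
A: Extension rate ≈ 8.1 / 290 = 0.028 mm per year.
B spans 46.9 / 0.028 = 1675.00 years ≈ 1675 growth lines.

1675 growth lines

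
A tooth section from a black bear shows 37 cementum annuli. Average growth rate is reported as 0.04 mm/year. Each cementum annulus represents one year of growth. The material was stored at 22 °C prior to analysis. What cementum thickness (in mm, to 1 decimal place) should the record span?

37 years of growth are recorded.
37 years at 0.04 mm/year gives 0.04 × 37 = 1.5 mm.

1.5 mm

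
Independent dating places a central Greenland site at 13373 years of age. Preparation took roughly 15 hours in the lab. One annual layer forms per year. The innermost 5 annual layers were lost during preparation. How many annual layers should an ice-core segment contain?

13368 annual layers

At one annual layer per year, 13373 years correspond to 13373 annual layers.
Subtracting the 5 annual layers not captured gives 13373 − 5 = 13368 annual layers in the record.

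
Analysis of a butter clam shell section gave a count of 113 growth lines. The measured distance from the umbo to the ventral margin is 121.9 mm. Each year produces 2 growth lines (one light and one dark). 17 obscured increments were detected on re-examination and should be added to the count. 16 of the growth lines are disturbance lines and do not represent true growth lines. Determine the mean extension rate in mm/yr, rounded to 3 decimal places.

Adjusted count: 113 − 16 + 17 = 114 growth lines.
Dividing by 2 growth lines per year: 114 / 2 = 57 years.
Extension rate ≈ 121.9 / 57 = 2.139 mm/yr.

2.139 mm/yr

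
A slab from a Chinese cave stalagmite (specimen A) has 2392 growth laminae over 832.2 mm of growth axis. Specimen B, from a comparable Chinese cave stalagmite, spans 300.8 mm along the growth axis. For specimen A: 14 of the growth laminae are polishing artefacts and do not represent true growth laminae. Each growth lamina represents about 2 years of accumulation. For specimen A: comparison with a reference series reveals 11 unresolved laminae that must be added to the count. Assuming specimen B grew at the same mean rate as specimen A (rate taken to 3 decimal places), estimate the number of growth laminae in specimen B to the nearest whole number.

Specimen A: adjusted count: 2392 − 14 + 11 = 2389 growth laminae.
Specimen A: 2389 growth laminae at 2 years each span 2389 × 2 = 4778 years.
A: Mean rate = 832.2 mm / 4778 years ≈ 0.174 mm per year.
B spans 300.8 / 0.174 = 1728.74 years; at 2 years per growth lamina that is 1728.74 / 2 ≈ 864 growth laminae.

864 growth laminae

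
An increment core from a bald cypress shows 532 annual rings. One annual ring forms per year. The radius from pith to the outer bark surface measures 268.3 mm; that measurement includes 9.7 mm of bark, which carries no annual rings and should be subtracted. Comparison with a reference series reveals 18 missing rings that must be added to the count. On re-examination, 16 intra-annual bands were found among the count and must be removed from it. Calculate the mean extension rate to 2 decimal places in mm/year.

0.48 mm/year

After corrections the count is 532 − 16 + 18 = 534 annual rings.
The growth record spans 268.3 − 9.7 = 258.6 mm.
258.6 mm over 534 years gives 258.6 / 534 ≈ 0.48 mm/year.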